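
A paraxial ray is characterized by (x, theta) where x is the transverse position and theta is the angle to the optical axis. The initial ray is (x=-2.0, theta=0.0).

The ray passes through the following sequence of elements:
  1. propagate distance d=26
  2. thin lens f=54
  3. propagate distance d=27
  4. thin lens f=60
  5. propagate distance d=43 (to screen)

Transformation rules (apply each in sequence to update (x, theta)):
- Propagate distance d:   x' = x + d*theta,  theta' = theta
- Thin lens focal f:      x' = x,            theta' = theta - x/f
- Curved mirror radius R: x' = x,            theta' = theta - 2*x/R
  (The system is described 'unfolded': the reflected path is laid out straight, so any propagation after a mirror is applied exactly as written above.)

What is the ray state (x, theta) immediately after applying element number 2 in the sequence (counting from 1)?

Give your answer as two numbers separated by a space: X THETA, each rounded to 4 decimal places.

Answer: -2.0000 0.0370

Derivation:
Initial: x=-2.0000 theta=0.0000
After 1 (propagate distance d=26): x=-2.0000 theta=0.0000
After 2 (thin lens f=54): x=-2.0000 theta=1/27 (≈0.0370)
Rounded to 4 decimal places: x = -2.0000, theta = 0.0370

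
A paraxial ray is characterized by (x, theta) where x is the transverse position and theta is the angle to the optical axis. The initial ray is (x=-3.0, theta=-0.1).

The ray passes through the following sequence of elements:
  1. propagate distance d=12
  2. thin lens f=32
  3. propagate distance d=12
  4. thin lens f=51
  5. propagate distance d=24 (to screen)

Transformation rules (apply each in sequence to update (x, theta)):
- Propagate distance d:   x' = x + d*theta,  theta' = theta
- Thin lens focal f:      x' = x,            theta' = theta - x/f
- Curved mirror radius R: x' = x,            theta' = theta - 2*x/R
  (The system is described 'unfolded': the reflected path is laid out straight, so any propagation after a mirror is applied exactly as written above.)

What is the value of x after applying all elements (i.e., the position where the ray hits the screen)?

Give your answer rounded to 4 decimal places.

Answer: -1.2750

Derivation:
Initial: x=-3.0000 theta=-0.1000
After 1 (propagate distance d=12): x=-4.2000 theta=-0.1000
After 2 (thin lens f=32): x=-4.2000 theta=1/32 (≈0.0313)
After 3 (propagate distance d=12): x=-3.8250 theta=1/32 (≈0.0313)
After 4 (thin lens f=51): x=-3.8250 theta=17/160 (≈0.1063)
After 5 (propagate distance d=24 (to screen)): x=-1.2750 theta=17/160 (≈0.1063)
Rounded to 4 decimal places: x = -1.2750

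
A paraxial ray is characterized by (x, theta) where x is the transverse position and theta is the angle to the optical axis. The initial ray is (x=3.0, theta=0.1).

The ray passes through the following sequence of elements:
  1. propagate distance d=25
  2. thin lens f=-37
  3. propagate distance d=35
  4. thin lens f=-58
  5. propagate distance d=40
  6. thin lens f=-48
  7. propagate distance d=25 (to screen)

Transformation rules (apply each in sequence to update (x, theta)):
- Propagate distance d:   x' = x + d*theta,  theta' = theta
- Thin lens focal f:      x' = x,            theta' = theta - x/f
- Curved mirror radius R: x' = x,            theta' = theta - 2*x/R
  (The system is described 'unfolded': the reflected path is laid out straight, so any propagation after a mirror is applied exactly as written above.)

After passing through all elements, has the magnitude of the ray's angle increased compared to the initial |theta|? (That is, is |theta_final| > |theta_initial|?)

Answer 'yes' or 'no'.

Initial: x=3.0000 theta=0.1000
After 1 (propagate distance d=25): x=5.5000 theta=0.1000
After 2 (thin lens f=-37): x=5.5000 theta=46/185 (≈0.2486)
After 3 (propagate distance d=35): x=1051/74 (≈14.2027) theta=46/185 (≈0.2486)
After 4 (thin lens f=-58): x=1051/74 (≈14.2027) theta=10591/21460 (≈0.4935)
After 5 (propagate distance d=40): x=72843/2146 (≈33.9436) theta=10591/21460 (≈0.4935)
After 6 (thin lens f=-48): x=72843/2146 (≈33.9436) theta=206133/171680 (≈1.2007)
After 7 (propagate distance d=25 (to screen)): x=2196153/34336 (≈63.9607) theta=206133/171680 (≈1.2007)
|theta_initial|=0.1000 |theta_final|=206133/171680 (≈1.2007) -> increased

Answer: yes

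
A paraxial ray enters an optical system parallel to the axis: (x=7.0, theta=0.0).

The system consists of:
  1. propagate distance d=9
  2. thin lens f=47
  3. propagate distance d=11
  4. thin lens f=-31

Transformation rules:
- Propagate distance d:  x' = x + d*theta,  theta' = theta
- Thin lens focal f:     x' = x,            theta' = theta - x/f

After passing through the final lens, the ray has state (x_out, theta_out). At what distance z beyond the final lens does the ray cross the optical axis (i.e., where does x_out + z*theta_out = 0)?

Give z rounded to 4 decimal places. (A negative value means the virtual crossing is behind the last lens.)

Initial: x=7.0000 theta=0.0000
After 1 (propagate distance d=9): x=7.0000 theta=0.0000
After 2 (thin lens f=47): x=7.0000 theta=-7/47 (≈-0.1489)
After 3 (propagate distance d=11): x=252/47 (≈5.3617) theta=-7/47 (≈-0.1489)
After 4 (thin lens f=-31): x=252/47 (≈5.3617) theta=35/1457 (≈0.0240)
z_focus = -x_out/theta_out = -(252/47)/(35/1457) = -223.2000
Rounded to 4 decimal places: z = -223.2000

Answer: -223.2000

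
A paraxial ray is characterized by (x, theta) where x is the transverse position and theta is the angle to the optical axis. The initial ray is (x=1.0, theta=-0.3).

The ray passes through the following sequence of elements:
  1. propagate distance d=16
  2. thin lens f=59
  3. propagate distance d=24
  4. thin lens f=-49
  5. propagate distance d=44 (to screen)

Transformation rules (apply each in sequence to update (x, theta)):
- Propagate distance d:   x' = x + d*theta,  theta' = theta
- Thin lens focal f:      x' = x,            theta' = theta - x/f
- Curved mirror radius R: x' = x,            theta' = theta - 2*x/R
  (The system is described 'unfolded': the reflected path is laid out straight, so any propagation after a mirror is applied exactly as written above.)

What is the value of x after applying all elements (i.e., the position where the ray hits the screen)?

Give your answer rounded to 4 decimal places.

Answer: -28.3099

Derivation:
Initial: x=1.0000 theta=-0.3000
After 1 (propagate distance d=16): x=-3.8000 theta=-0.3000
After 2 (thin lens f=59): x=-3.8000 theta=-139/590 (≈-0.2356)
After 3 (propagate distance d=24): x=-2789/295 (≈-9.4542) theta=-139/590 (≈-0.2356)
After 4 (thin lens f=-49): x=-2789/295 (≈-9.4542) theta=-12389/28910 (≈-0.4285)
After 5 (propagate distance d=44 (to screen)): x=-409219/14455 (≈-28.3099) theta=-12389/28910 (≈-0.4285)
Rounded to 4 decimal places: x = -28.3099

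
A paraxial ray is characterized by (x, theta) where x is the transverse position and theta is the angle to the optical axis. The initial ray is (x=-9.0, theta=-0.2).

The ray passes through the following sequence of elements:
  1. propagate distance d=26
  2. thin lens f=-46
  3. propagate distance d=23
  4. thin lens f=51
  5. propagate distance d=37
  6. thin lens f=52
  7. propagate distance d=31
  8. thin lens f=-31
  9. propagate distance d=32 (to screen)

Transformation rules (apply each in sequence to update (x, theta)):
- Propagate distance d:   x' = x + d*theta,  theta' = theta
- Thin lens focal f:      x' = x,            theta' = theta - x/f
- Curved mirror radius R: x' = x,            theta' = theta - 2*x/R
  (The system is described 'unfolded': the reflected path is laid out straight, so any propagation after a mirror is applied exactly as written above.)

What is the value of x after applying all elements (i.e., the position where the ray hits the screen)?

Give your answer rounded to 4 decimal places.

Initial: x=-9.0000 theta=-0.2000
After 1 (propagate distance d=26): x=-14.2000 theta=-0.2000
After 2 (thin lens f=-46): x=-14.2000 theta=-117/230 (≈-0.5087)
After 3 (propagate distance d=23): x=-25.9000 theta=-117/230 (≈-0.5087)
After 4 (thin lens f=51): x=-25.9000 theta=-1/1173 (≈-0.0009)
After 5 (propagate distance d=37): x=-304177/11730 (≈-25.9315) theta=-1/1173 (≈-0.0009)
After 6 (thin lens f=52): x=-304177/11730 (≈-25.9315) theta=101219/203320 (≈0.4978)
After 7 (propagate distance d=31): x=-6403837/609960 (≈-10.4988) theta=101219/203320 (≈0.4978)
After 8 (thin lens f=-31): x=-6403837/609960 (≈-10.4988) theta=300953/1890876 (≈0.1592)
After 9 (propagate distance d=32 (to screen)): x=-34071329/6302920 (≈-5.4056) theta=300953/1890876 (≈0.1592)
Rounded to 4 decimal places: x = -5.4056

Answer: -5.4056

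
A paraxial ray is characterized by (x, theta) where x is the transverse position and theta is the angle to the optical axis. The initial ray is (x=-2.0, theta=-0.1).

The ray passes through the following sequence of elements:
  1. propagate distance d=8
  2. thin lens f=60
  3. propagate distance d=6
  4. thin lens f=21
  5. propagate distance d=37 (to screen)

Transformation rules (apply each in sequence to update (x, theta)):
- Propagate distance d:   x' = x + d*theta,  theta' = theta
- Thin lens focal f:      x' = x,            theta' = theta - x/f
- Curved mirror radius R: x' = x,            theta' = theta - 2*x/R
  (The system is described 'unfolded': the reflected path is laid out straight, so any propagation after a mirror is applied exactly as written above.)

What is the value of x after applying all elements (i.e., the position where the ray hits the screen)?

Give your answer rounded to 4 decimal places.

Initial: x=-2.0000 theta=-0.1000
After 1 (propagate distance d=8): x=-2.8000 theta=-0.1000
After 2 (thin lens f=60): x=-2.8000 theta=-4/75 (≈-0.0533)
After 3 (propagate distance d=6): x=-3.1200 theta=-4/75 (≈-0.0533)
After 4 (thin lens f=21): x=-3.1200 theta=2/21 (≈0.0952)
After 5 (propagate distance d=37 (to screen)): x=212/525 (≈0.4038) theta=2/21 (≈0.0952)
Rounded to 4 decimal places: x = 0.4038

Answer: 0.4038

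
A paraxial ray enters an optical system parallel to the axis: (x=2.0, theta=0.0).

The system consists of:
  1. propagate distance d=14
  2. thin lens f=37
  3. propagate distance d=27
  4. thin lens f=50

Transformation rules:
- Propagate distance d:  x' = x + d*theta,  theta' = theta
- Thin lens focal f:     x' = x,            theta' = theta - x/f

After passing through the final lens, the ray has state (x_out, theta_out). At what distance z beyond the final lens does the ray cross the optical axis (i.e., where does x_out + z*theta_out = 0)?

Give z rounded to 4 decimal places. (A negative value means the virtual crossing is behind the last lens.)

Initial: x=2.0000 theta=0.0000
After 1 (propagate distance d=14): x=2.0000 theta=0.0000
After 2 (thin lens f=37): x=2.0000 theta=-2/37 (≈-0.0541)
After 3 (propagate distance d=27): x=20/37 (≈0.5405) theta=-2/37 (≈-0.0541)
After 4 (thin lens f=50): x=20/37 (≈0.5405) theta=-12/185 (≈-0.0649)
z_focus = -x_out/theta_out = -(20/37)/(-12/185) = 25/3 ≈ 8.3333
Rounded to 4 decimal places: z = 8.3333

Answer: 8.3333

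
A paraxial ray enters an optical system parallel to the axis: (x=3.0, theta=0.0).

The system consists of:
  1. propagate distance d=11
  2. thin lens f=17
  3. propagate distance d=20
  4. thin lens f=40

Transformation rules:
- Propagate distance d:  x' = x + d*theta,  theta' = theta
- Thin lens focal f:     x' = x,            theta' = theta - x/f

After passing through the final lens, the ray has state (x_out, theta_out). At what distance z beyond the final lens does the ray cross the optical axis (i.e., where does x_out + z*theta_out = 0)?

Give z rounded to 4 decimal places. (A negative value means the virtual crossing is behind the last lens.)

Initial: x=3.0000 theta=0.0000
After 1 (propagate distance d=11): x=3.0000 theta=0.0000
After 2 (thin lens f=17): x=3.0000 theta=-3/17 (≈-0.1765)
After 3 (propagate distance d=20): x=-9/17 (≈-0.5294) theta=-3/17 (≈-0.1765)
After 4 (thin lens f=40): x=-9/17 (≈-0.5294) theta=-111/680 (≈-0.1632)
z_focus = -x_out/theta_out = -(-9/17)/(-111/680) = -120/37 ≈ -3.2432
Rounded to 4 decimal places: z = -3.2432

Answer: -3.2432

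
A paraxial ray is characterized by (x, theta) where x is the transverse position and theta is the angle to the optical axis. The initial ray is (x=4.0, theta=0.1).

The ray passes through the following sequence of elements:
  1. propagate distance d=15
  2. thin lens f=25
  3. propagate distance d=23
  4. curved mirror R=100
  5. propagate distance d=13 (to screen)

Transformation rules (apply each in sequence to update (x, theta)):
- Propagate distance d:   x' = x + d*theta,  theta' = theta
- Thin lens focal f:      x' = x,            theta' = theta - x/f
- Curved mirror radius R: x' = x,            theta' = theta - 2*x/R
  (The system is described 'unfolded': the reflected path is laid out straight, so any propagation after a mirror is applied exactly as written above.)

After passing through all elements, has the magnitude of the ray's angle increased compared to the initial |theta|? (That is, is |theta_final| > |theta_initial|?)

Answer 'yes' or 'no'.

Answer: yes

Derivation:
Initial: x=4.0000 theta=0.1000
After 1 (propagate distance d=15): x=5.5000 theta=0.1000
After 2 (thin lens f=25): x=5.5000 theta=-0.1200
After 3 (propagate distance d=23): x=2.7400 theta=-0.1200
After 4 (curved mirror R=100): x=2.7400 theta=-0.1748
After 5 (propagate distance d=13 (to screen)): x=0.4676 theta=-0.1748
|theta_initial|=0.1000 |theta_final|=0.1748 -> increased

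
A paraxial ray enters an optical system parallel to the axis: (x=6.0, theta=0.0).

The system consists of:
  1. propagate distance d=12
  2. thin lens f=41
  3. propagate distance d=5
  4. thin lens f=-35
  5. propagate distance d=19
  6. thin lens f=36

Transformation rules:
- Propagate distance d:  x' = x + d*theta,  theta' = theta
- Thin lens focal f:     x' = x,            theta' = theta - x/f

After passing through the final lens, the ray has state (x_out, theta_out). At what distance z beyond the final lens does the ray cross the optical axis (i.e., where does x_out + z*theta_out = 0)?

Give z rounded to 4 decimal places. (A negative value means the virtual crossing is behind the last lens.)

Initial: x=6.0000 theta=0.0000
After 1 (propagate distance d=12): x=6.0000 theta=0.0000
After 2 (thin lens f=41): x=6.0000 theta=-6/41 (≈-0.1463)
After 3 (propagate distance d=5): x=216/41 (≈5.2683) theta=-6/41 (≈-0.1463)
After 4 (thin lens f=-35): x=216/41 (≈5.2683) theta=6/1435 (≈0.0042)
After 5 (propagate distance d=19): x=7674/1435 (≈5.3477) theta=6/1435 (≈0.0042)
After 6 (thin lens f=36): x=7674/1435 (≈5.3477) theta=-1243/8610 (≈-0.1444)
z_focus = -x_out/theta_out = -(7674/1435)/(-1243/8610) = 46044/1243 ≈ 37.0426
Rounded to 4 decimal places: z = 37.0426

Answer: 37.0426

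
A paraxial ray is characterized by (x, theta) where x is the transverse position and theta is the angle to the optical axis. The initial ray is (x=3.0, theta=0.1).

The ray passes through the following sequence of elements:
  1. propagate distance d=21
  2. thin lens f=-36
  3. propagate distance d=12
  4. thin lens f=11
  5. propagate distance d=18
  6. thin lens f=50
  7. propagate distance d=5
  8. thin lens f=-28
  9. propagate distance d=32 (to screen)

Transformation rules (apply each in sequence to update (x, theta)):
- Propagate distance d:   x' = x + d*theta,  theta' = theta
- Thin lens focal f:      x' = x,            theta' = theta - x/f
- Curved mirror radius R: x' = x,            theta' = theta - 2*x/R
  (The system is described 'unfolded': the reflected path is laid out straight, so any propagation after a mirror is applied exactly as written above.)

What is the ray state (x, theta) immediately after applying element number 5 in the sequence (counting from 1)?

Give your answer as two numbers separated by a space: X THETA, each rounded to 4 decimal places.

Answer: -0.7409 -0.4856

Derivation:
Initial: x=3.0000 theta=0.1000
After 1 (propagate distance d=21): x=5.1000 theta=0.1000
After 2 (thin lens f=-36): x=5.1000 theta=29/120 (≈0.2417)
After 3 (propagate distance d=12): x=8.0000 theta=29/120 (≈0.2417)
After 4 (thin lens f=11): x=8.0000 theta=-641/1320 (≈-0.4856)
After 5 (propagate distance d=18): x=-163/220 (≈-0.7409) theta=-641/1320 (≈-0.4856)
Rounded to 4 decimal places: x = -0.7409, theta = -0.4856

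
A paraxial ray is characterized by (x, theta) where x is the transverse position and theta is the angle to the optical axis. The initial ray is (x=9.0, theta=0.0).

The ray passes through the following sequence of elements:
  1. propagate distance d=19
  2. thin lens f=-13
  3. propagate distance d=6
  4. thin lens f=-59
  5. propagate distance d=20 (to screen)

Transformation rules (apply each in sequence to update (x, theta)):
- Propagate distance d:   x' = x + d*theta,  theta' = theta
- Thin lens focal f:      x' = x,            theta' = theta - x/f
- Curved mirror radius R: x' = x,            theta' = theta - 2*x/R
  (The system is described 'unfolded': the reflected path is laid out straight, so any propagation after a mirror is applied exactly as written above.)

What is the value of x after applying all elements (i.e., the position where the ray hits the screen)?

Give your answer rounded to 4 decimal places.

Initial: x=9.0000 theta=0.0000
After 1 (propagate distance d=19): x=9.0000 theta=0.0000
After 2 (thin lens f=-13): x=9.0000 theta=9/13 (≈0.6923)
After 3 (propagate distance d=6): x=171/13 (≈13.1538) theta=9/13 (≈0.6923)
After 4 (thin lens f=-59): x=171/13 (≈13.1538) theta=54/59 (≈0.9153)
After 5 (propagate distance d=20 (to screen)): x=24129/767 (≈31.4589) theta=54/59 (≈0.9153)
Rounded to 4 decimal places: x = 31.4589

Answer: 31.4589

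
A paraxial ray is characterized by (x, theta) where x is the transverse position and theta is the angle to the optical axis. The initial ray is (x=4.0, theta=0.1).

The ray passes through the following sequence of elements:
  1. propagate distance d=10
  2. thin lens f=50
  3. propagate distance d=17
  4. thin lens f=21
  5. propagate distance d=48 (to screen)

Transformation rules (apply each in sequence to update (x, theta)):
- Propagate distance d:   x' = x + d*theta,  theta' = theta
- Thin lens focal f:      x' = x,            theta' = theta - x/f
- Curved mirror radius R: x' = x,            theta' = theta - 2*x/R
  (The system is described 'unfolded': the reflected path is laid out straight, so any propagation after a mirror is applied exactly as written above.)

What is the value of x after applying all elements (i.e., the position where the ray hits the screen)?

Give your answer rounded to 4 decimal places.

Answer: -6.4286

Derivation:
Initial: x=4.0000 theta=0.1000
After 1 (propagate distance d=10): x=5.0000 theta=0.1000
After 2 (thin lens f=50): x=5.0000 theta=0.0000
After 3 (propagate distance d=17): x=5.0000 theta=0.0000
After 4 (thin lens f=21): x=5.0000 theta=-5/21 (≈-0.2381)
After 5 (propagate distance d=48 (to screen)): x=-45/7 (≈-6.4286) theta=-5/21 (≈-0.2381)
Rounded to 4 decimal places: x = -6.4286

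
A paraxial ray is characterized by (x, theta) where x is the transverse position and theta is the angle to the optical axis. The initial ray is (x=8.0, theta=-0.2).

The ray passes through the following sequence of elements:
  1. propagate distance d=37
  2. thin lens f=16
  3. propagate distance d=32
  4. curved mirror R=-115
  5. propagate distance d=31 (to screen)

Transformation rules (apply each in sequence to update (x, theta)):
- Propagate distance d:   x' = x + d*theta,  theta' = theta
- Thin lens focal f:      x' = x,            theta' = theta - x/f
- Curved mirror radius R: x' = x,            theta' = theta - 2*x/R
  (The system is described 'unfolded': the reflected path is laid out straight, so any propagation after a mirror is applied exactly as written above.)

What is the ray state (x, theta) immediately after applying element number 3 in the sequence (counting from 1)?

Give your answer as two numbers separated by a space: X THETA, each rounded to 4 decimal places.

Answer: -7.0000 -0.2375

Derivation:
Initial: x=8.0000 theta=-0.2000
After 1 (propagate distance d=37): x=0.6000 theta=-0.2000
After 2 (thin lens f=16): x=0.6000 theta=-0.2375
After 3 (propagate distance d=32): x=-7.0000 theta=-0.2375
Rounded to 4 decimal places: x = -7.0000, theta = -0.2375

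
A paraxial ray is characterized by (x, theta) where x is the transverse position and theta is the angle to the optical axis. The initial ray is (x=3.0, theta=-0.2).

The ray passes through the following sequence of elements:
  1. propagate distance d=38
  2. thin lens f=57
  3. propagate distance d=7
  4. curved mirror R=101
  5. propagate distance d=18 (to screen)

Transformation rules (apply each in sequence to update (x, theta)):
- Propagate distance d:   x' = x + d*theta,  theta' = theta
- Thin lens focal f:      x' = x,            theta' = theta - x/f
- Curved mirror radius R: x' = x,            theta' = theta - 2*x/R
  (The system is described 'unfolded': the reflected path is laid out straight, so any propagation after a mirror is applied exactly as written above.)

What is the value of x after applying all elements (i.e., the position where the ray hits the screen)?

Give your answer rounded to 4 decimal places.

Answer: -5.6452

Derivation:
Initial: x=3.0000 theta=-0.2000
After 1 (propagate distance d=38): x=-4.6000 theta=-0.2000
After 2 (thin lens f=57): x=-4.6000 theta=-34/285 (≈-0.1193)
After 3 (propagate distance d=7): x=-1549/285 (≈-5.4351) theta=-34/285 (≈-0.1193)
After 4 (curved mirror R=101): x=-1549/285 (≈-5.4351) theta=-112/9595 (≈-0.0117)
After 5 (propagate distance d=18 (to screen)): x=-162497/28785 (≈-5.6452) theta=-112/9595 (≈-0.0117)
Rounded to 4 decimal places: x = -5.6452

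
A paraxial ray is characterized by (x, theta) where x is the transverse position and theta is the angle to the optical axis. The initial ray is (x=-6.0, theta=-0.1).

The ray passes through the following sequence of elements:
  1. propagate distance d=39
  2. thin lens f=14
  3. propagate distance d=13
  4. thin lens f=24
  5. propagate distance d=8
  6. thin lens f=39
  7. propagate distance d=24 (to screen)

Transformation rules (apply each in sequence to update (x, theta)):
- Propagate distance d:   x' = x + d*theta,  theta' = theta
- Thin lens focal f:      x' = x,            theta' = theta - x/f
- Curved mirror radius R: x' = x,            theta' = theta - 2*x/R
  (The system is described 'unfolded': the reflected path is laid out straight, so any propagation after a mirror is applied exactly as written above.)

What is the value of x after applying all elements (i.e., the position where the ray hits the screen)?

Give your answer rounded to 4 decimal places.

Answer: 17.9321

Derivation:
Initial: x=-6.0000 theta=-0.1000
After 1 (propagate distance d=39): x=-9.9000 theta=-0.1000
After 2 (thin lens f=14): x=-9.9000 theta=17/28 (≈0.6071)
After 3 (propagate distance d=13): x=-281/140 (≈-2.0071) theta=17/28 (≈0.6071)
After 4 (thin lens f=24): x=-281/140 (≈-2.0071) theta=2321/3360 (≈0.6908)
After 5 (propagate distance d=8): x=739/210 (≈3.5190) theta=2321/3360 (≈0.6908)
After 6 (thin lens f=39): x=739/210 (≈3.5190) theta=15739/26208 (≈0.6005)
After 7 (propagate distance d=24 (to screen)): x=13987/780 (≈17.9321) theta=15739/26208 (≈0.6005)
Rounded to 4 decimal places: x = 17.9321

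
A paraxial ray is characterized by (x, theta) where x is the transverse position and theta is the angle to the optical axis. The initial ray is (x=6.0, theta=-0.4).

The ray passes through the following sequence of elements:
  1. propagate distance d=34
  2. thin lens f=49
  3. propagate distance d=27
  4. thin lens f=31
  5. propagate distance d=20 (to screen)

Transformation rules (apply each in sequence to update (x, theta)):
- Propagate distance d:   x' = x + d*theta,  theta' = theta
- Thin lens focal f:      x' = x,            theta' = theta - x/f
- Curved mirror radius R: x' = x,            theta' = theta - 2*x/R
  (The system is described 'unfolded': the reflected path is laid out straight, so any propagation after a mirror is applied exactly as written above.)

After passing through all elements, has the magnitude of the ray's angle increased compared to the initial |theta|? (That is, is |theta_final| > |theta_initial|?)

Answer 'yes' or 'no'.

Initial: x=6.0000 theta=-0.4000
After 1 (propagate distance d=34): x=-7.6000 theta=-0.4000
After 2 (thin lens f=49): x=-7.6000 theta=-12/49 (≈-0.2449)
After 3 (propagate distance d=27): x=-3482/245 (≈-14.2122) theta=-12/49 (≈-0.2449)
After 4 (thin lens f=31): x=-3482/245 (≈-14.2122) theta=1622/7595 (≈0.2136)
After 5 (propagate distance d=20 (to screen)): x=-10786/1085 (≈-9.9410) theta=1622/7595 (≈0.2136)
|theta_initial|=0.4000 |theta_final|=1622/7595 (≈0.2136) -> not increased

Answer: no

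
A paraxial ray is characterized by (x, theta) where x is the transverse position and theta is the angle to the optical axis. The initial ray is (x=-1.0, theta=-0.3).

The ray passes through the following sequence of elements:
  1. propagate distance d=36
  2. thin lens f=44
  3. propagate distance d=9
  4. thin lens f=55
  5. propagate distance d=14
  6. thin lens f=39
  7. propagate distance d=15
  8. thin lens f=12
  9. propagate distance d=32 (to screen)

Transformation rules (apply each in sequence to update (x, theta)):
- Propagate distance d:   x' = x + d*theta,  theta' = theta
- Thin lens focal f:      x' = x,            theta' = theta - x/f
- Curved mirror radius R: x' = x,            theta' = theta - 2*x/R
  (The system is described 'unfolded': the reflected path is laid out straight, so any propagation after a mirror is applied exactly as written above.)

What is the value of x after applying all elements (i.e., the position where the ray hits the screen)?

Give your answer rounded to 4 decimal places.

Initial: x=-1.0000 theta=-0.3000
After 1 (propagate distance d=36): x=-11.8000 theta=-0.3000
After 2 (thin lens f=44): x=-11.8000 theta=-7/220 (≈-0.0318)
After 3 (propagate distance d=9): x=-2659/220 (≈-12.0864) theta=-7/220 (≈-0.0318)
After 4 (thin lens f=55): x=-2659/220 (≈-12.0864) theta=1137/6050 (≈0.1879)
After 5 (propagate distance d=14): x=-114409/12100 (≈-9.4553) theta=1137/6050 (≈0.1879)
After 6 (thin lens f=39): x=-114409/12100 (≈-9.4553) theta=40619/94380 (≈0.4304)
After 7 (propagate distance d=15): x=-235921/78650 (≈-2.9996) theta=40619/94380 (≈0.4304)
After 8 (thin lens f=12): x=-235921/78650 (≈-2.9996) theta=214037/314600 (≈0.6803)
After 9 (propagate distance d=32 (to screen)): x=59055/3146 (≈18.7715) theta=214037/314600 (≈0.6803)
Rounded to 4 decimal places: x = 18.7715

Answer: 18.7715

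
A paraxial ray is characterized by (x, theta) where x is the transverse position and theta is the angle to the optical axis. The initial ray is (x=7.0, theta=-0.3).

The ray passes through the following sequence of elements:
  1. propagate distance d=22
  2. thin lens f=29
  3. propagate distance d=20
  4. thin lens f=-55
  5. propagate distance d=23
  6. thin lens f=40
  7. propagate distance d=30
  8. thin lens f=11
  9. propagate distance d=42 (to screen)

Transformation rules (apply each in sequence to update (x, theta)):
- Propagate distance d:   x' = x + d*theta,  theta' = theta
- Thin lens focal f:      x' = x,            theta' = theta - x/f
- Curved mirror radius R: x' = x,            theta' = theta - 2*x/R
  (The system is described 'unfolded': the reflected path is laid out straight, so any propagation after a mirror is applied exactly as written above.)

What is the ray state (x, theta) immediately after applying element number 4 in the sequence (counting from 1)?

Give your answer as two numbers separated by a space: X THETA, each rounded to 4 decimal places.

Answer: -5.8759 -0.4206

Derivation:
Initial: x=7.0000 theta=-0.3000
After 1 (propagate distance d=22): x=0.4000 theta=-0.3000
After 2 (thin lens f=29): x=0.4000 theta=-91/290 (≈-0.3138)
After 3 (propagate distance d=20): x=-852/145 (≈-5.8759) theta=-91/290 (≈-0.3138)
After 4 (thin lens f=-55): x=-852/145 (≈-5.8759) theta=-6709/15950 (≈-0.4206)
Rounded to 4 decimal places: x = -5.8759, theta = -0.4206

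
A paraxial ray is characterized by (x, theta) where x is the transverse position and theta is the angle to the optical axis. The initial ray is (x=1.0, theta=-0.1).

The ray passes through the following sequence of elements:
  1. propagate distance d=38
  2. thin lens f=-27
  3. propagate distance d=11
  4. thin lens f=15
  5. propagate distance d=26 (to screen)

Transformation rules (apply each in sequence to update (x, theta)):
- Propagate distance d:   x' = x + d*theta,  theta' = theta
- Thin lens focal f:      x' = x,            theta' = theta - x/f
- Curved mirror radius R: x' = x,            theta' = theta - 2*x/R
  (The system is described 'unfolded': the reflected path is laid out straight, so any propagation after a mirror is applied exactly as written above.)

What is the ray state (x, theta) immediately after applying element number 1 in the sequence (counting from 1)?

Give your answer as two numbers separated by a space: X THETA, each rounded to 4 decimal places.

Answer: -2.8000 -0.1000

Derivation:
Initial: x=1.0000 theta=-0.1000
After 1 (propagate distance d=38): x=-2.8000 theta=-0.1000
Rounded to 4 decimal places: x = -2.8000, theta = -0.1000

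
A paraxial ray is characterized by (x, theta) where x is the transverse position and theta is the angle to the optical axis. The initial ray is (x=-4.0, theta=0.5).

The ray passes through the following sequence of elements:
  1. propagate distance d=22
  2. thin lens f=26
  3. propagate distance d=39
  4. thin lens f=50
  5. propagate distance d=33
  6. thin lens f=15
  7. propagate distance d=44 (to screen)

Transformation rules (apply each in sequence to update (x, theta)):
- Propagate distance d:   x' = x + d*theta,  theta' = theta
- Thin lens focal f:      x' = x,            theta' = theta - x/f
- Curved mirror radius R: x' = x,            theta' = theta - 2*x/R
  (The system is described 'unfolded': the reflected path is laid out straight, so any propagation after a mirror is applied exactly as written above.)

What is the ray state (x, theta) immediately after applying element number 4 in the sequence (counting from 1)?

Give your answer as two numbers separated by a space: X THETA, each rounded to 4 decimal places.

Initial: x=-4.0000 theta=0.5000
After 1 (propagate distance d=22): x=7.0000 theta=0.5000
After 2 (thin lens f=26): x=7.0000 theta=3/13 (≈0.2308)
After 3 (propagate distance d=39): x=16.0000 theta=3/13 (≈0.2308)
After 4 (thin lens f=50): x=16.0000 theta=-29/325 (≈-0.0892)
Rounded to 4 decimal places: x = 16.0000, theta = -0.0892

Answer: 16.0000 -0.0892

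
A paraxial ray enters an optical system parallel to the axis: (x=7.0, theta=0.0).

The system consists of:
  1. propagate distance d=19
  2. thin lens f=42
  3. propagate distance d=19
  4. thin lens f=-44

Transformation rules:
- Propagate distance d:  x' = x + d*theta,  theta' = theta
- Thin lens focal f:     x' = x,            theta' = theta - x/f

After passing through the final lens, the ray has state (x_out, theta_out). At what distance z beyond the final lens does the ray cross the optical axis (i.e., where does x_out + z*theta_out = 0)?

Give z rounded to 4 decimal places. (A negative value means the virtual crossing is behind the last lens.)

Answer: 48.1905

Derivation:
Initial: x=7.0000 theta=0.0000
After 1 (propagate distance d=19): x=7.0000 theta=0.0000
After 2 (thin lens f=42): x=7.0000 theta=-1/6 (≈-0.1667)
After 3 (propagate distance d=19): x=23/6 (≈3.8333) theta=-1/6 (≈-0.1667)
After 4 (thin lens f=-44): x=23/6 (≈3.8333) theta=-7/88 (≈-0.0795)
z_focus = -x_out/theta_out = -(23/6)/(-7/88) = 1012/21 ≈ 48.1905
Rounded to 4 decimal places: z = 48.1905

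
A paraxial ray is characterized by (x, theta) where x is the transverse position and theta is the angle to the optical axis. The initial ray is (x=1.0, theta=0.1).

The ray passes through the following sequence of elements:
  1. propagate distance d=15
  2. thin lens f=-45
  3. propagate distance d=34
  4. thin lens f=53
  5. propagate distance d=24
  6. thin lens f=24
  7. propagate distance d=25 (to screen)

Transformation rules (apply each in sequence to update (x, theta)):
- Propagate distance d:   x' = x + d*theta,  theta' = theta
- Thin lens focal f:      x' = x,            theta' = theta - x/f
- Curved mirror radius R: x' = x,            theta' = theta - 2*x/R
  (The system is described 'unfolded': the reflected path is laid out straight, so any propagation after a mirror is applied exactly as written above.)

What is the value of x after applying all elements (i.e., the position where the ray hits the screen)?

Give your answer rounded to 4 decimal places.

Answer: -0.1182

Derivation:
Initial: x=1.0000 theta=0.1000
After 1 (propagate distance d=15): x=2.5000 theta=0.1000
After 2 (thin lens f=-45): x=2.5000 theta=7/45 (≈0.1556)
After 3 (propagate distance d=34): x=701/90 (≈7.7889) theta=7/45 (≈0.1556)
After 4 (thin lens f=53): x=701/90 (≈7.7889) theta=41/4770 (≈0.0086)
After 5 (propagate distance d=24): x=38137/4770 (≈7.9952) theta=41/4770 (≈0.0086)
After 6 (thin lens f=24): x=38137/4770 (≈7.9952) theta=-701/2160 (≈-0.3245)
After 7 (propagate distance d=25 (to screen)): x=-13537/114480 (≈-0.1182) theta=-701/2160 (≈-0.3245)
Rounded to 4 decimal places: x = -0.1182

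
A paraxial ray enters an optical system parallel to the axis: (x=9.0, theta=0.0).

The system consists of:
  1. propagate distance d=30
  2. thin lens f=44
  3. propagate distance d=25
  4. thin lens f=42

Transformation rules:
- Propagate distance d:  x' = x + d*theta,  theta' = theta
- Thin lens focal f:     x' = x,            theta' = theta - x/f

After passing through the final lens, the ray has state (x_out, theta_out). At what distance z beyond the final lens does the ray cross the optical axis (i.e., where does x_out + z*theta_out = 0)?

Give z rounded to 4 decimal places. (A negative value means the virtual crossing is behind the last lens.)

Answer: 13.0820

Derivation:
Initial: x=9.0000 theta=0.0000
After 1 (propagate distance d=30): x=9.0000 theta=0.0000
After 2 (thin lens f=44): x=9.0000 theta=-9/44 (≈-0.2045)
After 3 (propagate distance d=25): x=171/44 (≈3.8864) theta=-9/44 (≈-0.2045)
After 4 (thin lens f=42): x=171/44 (≈3.8864) theta=-183/616 (≈-0.2971)
z_focus = -x_out/theta_out = -(171/44)/(-183/616) = 798/61 ≈ 13.0820
Rounded to 4 decimal places: z = 13.0820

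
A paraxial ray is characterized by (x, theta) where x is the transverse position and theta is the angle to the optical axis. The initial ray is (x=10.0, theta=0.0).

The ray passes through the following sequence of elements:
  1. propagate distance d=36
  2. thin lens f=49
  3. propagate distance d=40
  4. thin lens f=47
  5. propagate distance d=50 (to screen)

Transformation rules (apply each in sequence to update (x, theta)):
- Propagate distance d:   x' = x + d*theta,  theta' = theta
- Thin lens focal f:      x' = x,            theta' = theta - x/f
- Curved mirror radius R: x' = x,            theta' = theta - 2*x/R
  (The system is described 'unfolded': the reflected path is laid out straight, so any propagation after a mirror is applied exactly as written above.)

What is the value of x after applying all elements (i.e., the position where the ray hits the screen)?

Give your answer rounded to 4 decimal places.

Answer: -10.3213

Derivation:
Initial: x=10.0000 theta=0.0000
After 1 (propagate distance d=36): x=10.0000 theta=0.0000
After 2 (thin lens f=49): x=10.0000 theta=-10/49 (≈-0.2041)
After 3 (propagate distance d=40): x=90/49 (≈1.8367) theta=-10/49 (≈-0.2041)
After 4 (thin lens f=47): x=90/49 (≈1.8367) theta=-80/329 (≈-0.2432)
After 5 (propagate distance d=50 (to screen)): x=-23770/2303 (≈-10.3213) theta=-80/329 (≈-0.2432)
Rounded to 4 decimal places: x = -10.3213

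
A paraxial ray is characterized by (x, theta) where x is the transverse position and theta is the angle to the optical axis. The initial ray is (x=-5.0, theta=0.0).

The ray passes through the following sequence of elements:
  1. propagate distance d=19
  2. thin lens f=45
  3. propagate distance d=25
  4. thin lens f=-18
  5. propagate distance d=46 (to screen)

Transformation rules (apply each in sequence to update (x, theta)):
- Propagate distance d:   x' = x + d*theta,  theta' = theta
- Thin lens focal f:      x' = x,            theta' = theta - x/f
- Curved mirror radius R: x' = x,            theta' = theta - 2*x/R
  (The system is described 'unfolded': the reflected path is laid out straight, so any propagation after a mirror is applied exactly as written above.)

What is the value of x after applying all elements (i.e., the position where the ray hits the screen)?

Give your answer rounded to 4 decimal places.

Initial: x=-5.0000 theta=0.0000
After 1 (propagate distance d=19): x=-5.0000 theta=0.0000
After 2 (thin lens f=45): x=-5.0000 theta=1/9 (≈0.1111)
After 3 (propagate distance d=25): x=-20/9 (≈-2.2222) theta=1/9 (≈0.1111)
After 4 (thin lens f=-18): x=-20/9 (≈-2.2222) theta=-1/81 (≈-0.0123)
After 5 (propagate distance d=46 (to screen)): x=-226/81 (≈-2.7901) theta=-1/81 (≈-0.0123)
Rounded to 4 decimal places: x = -2.7901

Answer: -2.7901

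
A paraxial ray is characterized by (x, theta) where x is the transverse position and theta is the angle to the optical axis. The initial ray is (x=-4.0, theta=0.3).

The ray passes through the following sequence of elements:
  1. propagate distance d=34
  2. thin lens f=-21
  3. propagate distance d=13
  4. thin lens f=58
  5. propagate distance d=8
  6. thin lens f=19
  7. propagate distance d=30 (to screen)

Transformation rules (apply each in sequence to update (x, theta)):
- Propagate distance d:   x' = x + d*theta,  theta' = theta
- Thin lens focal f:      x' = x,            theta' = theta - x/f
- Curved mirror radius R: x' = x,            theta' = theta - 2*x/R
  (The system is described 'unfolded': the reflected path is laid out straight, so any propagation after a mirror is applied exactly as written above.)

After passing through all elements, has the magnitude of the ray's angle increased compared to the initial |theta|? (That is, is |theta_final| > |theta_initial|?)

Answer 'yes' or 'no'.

Answer: yes

Derivation:
Initial: x=-4.0000 theta=0.3000
After 1 (propagate distance d=34): x=6.2000 theta=0.3000
After 2 (thin lens f=-21): x=6.2000 theta=25/42 (≈0.5952)
After 3 (propagate distance d=13): x=2927/210 (≈13.9381) theta=25/42 (≈0.5952)
After 4 (thin lens f=58): x=2927/210 (≈13.9381) theta=1441/4060 (≈0.3549)
After 5 (propagate distance d=8): x=20435/1218 (≈16.7775) theta=1441/4060 (≈0.3549)
After 6 (thin lens f=19): x=20435/1218 (≈16.7775) theta=-17459/33060 (≈-0.5281)
After 7 (propagate distance d=30 (to screen)): x=10813/11571 (≈0.9345) theta=-17459/33060 (≈-0.5281)
|theta_initial|=0.3000 |theta_final|=17459/33060 (≈0.5281) -> increased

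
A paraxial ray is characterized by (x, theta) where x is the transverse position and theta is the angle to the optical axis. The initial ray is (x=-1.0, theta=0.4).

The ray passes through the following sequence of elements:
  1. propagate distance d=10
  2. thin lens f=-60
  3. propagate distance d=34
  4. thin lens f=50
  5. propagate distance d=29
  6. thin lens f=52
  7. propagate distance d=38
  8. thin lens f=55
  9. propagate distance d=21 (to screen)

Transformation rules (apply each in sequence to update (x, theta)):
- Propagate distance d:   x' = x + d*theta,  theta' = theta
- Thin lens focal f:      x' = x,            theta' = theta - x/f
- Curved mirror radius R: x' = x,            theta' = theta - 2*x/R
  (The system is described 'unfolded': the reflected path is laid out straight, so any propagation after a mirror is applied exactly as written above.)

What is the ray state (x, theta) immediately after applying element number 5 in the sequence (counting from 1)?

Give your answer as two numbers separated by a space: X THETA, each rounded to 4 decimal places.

Initial: x=-1.0000 theta=0.4000
After 1 (propagate distance d=10): x=3.0000 theta=0.4000
After 2 (thin lens f=-60): x=3.0000 theta=0.4500
After 3 (propagate distance d=34): x=18.3000 theta=0.4500
After 4 (thin lens f=50): x=18.3000 theta=0.0840
After 5 (propagate distance d=29): x=20.7360 theta=0.0840
Rounded to 4 decimal places: x = 20.7360, theta = 0.0840

Answer: 20.7360 0.0840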